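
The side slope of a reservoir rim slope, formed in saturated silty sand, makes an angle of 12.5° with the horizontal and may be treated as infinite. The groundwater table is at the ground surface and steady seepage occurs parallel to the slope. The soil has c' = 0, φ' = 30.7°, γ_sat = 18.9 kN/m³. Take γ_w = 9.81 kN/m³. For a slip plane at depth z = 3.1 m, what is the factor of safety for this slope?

FS = 1.29

With seepage parallel to the slope and the water table at the surface, the effective normal stress on the slip plane uses the buoyant unit weight γ' = γ_sat − γ_w while the driving shear stress uses γ_sat:
FS = [c' + γ' z cos²β tanφ'] / [γ_sat z sinβ cosβ]
(For c' = 0 this reduces to FS = (γ'/γ_sat)·tanφ'/tanβ.)
γ' = 18.9 − 9.81 = 9.09 kN/m³
Numerator = 0.0 + 9.09·3.1·cos²12.5°·tan30.7° = 0.0 + 9.09·3.1·0.9532·0.5938 = 15.948 kPa
Denominator = 18.9·3.1·sin12.5°·cos12.5° = 18.9·3.1·0.2164·0.9763 = 12.381 kPa
FS = 15.948 / 12.381 = 1.288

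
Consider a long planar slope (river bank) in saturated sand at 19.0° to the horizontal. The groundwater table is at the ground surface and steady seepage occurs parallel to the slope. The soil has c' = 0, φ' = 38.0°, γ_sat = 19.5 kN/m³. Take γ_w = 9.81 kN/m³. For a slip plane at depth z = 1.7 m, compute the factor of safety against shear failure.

With seepage parallel to the slope and the water table at the surface, the effective normal stress on the slip plane uses the buoyant unit weight γ' = γ_sat − γ_w while the driving shear stress uses γ_sat:
FS = [c' + γ' z cos²β tanφ'] / [γ_sat z sinβ cosβ]
(For c' = 0 this reduces to FS = (γ'/γ_sat)·tanφ'/tanβ.)
γ' = 19.5 − 9.81 = 9.69 kN/m³
Numerator = 0.0 + 9.69·1.7·cos²19.0°·tan38.0° = 0.0 + 9.69·1.7·0.8940·0.7813 = 11.506 kPa
Denominator = 19.5·1.7·sin19.0°·cos19.0° = 19.5·1.7·0.3256·0.9455 = 10.205 kPa
FS = 11.506 / 10.205 = 1.128

FS = 1.13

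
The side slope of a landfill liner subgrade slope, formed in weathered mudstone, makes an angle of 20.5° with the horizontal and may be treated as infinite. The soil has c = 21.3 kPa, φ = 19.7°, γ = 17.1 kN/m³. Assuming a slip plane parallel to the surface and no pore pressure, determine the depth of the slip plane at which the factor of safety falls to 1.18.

Setting FS = 1.18 in FS = [c + γz cos²β tanφ] / [γz sinβ cosβ] and solving for z:
z = c / [γ cosβ (FS·sinβ − cosβ·tanφ)]
  = 21.3 / [17.1·cos20.5°·(1.18·sin20.5° − cos20.5°·tan19.7°)]
  = 21.3 / [17.1·0.9367·(1.18·0.3502 − 0.9367·0.3581)]
  = 21.3 / 1.2472 = 17.078 m

z = 17.08 m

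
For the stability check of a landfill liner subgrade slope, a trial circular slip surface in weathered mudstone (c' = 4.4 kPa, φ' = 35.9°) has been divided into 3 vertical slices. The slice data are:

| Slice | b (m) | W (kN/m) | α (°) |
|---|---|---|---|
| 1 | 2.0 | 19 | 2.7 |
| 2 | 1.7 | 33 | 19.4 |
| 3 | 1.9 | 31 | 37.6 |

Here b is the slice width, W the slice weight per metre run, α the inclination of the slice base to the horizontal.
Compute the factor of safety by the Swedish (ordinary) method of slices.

FS = 2.64

Ordinary method of slices: FS = Σ[c'·Δl_i + (W_i cosα_i)·tanφ'] / Σ W_i sinα_i, with Δl_i = b_i / cosα_i.
Slice 1: Δl = 2.0/cos2.7° = 2.002 m; N'_1 = 19·cos2.7° = 19.0; c'Δl = 8.81; W sinα = 0.9
Slice 2: Δl = 1.7/cos19.4° = 1.802 m; N'_2 = 33·cos19.4° = 31.1; c'Δl = 7.93; W sinα = 11.0
Slice 3: Δl = 1.9/cos37.6° = 2.398 m; N'_3 = 31·cos37.6° = 24.6; c'Δl = 10.55; W sinα = 18.9
Σc'Δl = 27.3 kN/m; ΣN' = 74.7 kN/m; ΣW sinα = 30.8 kN/m
Resisting = 27.3 + 74.7·tan35.9° = 27.3 + 54.0 = 81.3 kN/m
FS = 81.3 / 30.8 = 2.643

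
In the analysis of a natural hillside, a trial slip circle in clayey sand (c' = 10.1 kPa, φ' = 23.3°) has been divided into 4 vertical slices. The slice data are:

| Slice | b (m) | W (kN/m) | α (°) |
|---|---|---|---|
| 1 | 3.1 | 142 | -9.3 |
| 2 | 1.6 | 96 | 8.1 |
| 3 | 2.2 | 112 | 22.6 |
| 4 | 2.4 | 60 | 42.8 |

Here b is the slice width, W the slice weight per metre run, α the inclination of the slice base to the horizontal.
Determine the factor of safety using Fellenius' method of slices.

Ordinary method of slices: FS = Σ[c'·Δl_i + (W_i cosα_i)·tanφ'] / Σ W_i sinα_i, with Δl_i = b_i / cosα_i.
Slice 1: Δl = 3.1/cos(-9.3°) = 3.141 m; N'_1 = 142·cos(-9.3°) = 140.1; c'Δl = 31.73; W sinα = -22.9
Slice 2: Δl = 1.6/cos8.1° = 1.616 m; N'_2 = 96·cos8.1° = 95.0; c'Δl = 16.32; W sinα = 13.5
Slice 3: Δl = 2.2/cos22.6° = 2.383 m; N'_3 = 112·cos22.6° = 103.4; c'Δl = 24.07; W sinα = 43.0
Slice 4: Δl = 2.4/cos42.8° = 3.271 m; N'_4 = 60·cos42.8° = 44.0; c'Δl = 33.04; W sinα = 40.8
Σc'Δl = 105.2 kN/m; ΣN' = 382.6 kN/m; ΣW sinα = 74.4 kN/m
Resisting = 105.2 + 382.6·tan23.3° = 105.2 + 164.8 = 269.9 kN/m
FS = 269.9 / 74.4 = 3.629

FS = 3.63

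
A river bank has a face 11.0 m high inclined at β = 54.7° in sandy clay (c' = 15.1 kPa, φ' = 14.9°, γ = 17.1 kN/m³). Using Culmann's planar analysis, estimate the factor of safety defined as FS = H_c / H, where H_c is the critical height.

H_c = (4c'/γ) · sinβ cosφ' / [1 − cos(β − φ')]
    = (4·15.1/17.1) · sin54.7°·cos14.9° / [1 − cos39.8°]
    = 3.532 · 0.7887 / 0.2317 = 12.02 m
FS = H_c / H = 12.02 / 11.0 = 1.093

FS = 1.09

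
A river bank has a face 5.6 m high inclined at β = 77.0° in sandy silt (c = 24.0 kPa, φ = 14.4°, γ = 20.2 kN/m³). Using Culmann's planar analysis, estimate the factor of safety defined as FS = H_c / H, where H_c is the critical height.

FS = 1.48

H_c = (4c/γ) · sinβ cosφ / [1 − cos(β − φ)]
    = (4·24.0/20.2) · sin77.0°·cos14.4° / [1 − cos62.6°]
    = 4.752 · 0.9438 / 0.5398 = 8.31 m
FS = H_c / H = 8.31 / 5.6 = 1.484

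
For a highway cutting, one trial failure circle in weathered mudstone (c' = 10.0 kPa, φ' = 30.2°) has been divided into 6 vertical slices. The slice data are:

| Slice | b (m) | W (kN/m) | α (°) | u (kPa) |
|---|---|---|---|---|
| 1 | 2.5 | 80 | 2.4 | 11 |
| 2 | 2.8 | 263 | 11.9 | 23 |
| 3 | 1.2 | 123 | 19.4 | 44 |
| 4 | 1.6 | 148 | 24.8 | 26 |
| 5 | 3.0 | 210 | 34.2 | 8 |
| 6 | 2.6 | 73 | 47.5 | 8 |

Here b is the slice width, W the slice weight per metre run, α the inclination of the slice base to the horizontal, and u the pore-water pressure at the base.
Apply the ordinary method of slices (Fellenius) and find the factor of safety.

FS = 1.45

Ordinary method of slices: FS = Σ[c'·Δl_i + (W_i cosα_i − u_i·Δl_i)·tanφ'] / Σ W_i sinα_i, with Δl_i = b_i / cosα_i.
Slice 1: Δl = 2.5/cos2.4° = 2.502 m; N'_1 = 80·cos2.4° − 11·2.502 = 52.4; c'Δl = 25.02; W sinα = 3.4
Slice 2: Δl = 2.8/cos11.9° = 2.861 m; N'_2 = 263·cos11.9° − 23·2.861 = 191.5; c'Δl = 28.61; W sinα = 54.2
Slice 3: Δl = 1.2/cos19.4° = 1.272 m; N'_3 = 123·cos19.4° − 44·1.272 = 60.0; c'Δl = 12.72; W sinα = 40.9
Slice 4: Δl = 1.6/cos24.8° = 1.763 m; N'_4 = 148·cos24.8° − 26·1.763 = 88.5; c'Δl = 17.63; W sinα = 62.1
Slice 5: Δl = 3.0/cos34.2° = 3.627 m; N'_5 = 210·cos34.2° − 8·3.627 = 144.7; c'Δl = 36.27; W sinα = 118.0
Slice 6: Δl = 2.6/cos47.5° = 3.848 m; N'_6 = 73·cos47.5° − 8·3.848 = 18.5; c'Δl = 38.48; W sinα = 53.8
Σc'Δl = 158.7 kN/m; ΣN' = 555.7 kN/m; ΣW sinα = 332.4 kN/m
Resisting = 158.7 + 555.7·tan30.2° = 158.7 + 323.4 = 482.2 kN/m
FS = 482.2 / 332.4 = 1.451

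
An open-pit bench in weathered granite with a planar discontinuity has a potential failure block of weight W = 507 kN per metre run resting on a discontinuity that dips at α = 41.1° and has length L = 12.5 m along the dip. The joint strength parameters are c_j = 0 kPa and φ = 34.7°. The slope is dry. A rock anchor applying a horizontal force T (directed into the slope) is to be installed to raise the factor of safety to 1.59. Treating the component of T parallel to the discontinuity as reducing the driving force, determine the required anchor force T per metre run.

T = 161 kN/m

Resolving forces along and normal to the sliding plane, with the horizontal anchor force T adding T·sinα to the effective normal force and T·cosα acting up the plane against the driving force:
FS = [c_jL + (W cosα + T sinα) tanφ] / [W sinα − T cosα]
Without the anchor: N' = 382.1 kN/m, driving T_d = 333.3 kN/m, resisting R = 0·12.5 + 382.1·tan34.7° = 264.5 kN/m, FS = 0.79.
Setting FS = 1.59 and solving for T:
1.59·(333.3 − T cos41.1°) = 264.5 + T sin41.1°·tan34.7°
T·(sin41.1°·tan34.7° + 1.59·cos41.1°) = 1.59·333.3 − 264.5
T·(0.6574·0.6924 + 1.59·0.7536) = 529.9 − 264.5 = 265.4
T·1.6534 = 265.4
T = 160.5 kN/m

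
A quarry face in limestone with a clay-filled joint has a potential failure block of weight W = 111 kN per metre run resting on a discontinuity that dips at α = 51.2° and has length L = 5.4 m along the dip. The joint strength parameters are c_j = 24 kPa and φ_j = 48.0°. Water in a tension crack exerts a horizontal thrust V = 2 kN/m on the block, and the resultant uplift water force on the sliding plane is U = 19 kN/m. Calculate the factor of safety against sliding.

FS = 2.10

Resolving the block weight along and normal to the plane and applying the Mohr–Coulomb strength on the joint:
N' = W cosα − U − V sinα = 111·cos51.2° − 19 − 2·sin51.2° = 49.0 kN/m
Driving force T = W sinα + V cosα = 111·sin51.2° + 2·cos51.2° = 87.8 kN/m
Resisting force R = c_j·L + N'·tanφ_j = 24·5.4 + 49.0·tan48.0° = 129.6 + 54.4 = 184.0 kN/m
FS = R / T = 184.0 / 87.8 = 2.097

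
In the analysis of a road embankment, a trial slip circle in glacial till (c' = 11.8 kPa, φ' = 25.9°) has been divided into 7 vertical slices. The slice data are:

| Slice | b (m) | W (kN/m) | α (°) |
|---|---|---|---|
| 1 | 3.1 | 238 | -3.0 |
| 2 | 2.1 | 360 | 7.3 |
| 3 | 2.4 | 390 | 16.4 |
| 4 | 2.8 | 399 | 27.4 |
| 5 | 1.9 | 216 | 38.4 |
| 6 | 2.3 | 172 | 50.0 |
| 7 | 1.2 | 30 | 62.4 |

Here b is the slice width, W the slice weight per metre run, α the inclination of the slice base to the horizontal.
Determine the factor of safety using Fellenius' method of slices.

Ordinary method of slices: FS = Σ[c'·Δl_i + (W_i cosα_i)·tanφ'] / Σ W_i sinα_i, with Δl_i = b_i / cosα_i.
Slice 1: Δl = 3.1/cos(-3.0°) = 3.104 m; N'_1 = 238·cos(-3.0°) = 237.7; c'Δl = 36.63; W sinα = -12.5
Slice 2: Δl = 2.1/cos7.3° = 2.117 m; N'_2 = 360·cos7.3° = 357.1; c'Δl = 24.98; W sinα = 45.7
Slice 3: Δl = 2.4/cos16.4° = 2.502 m; N'_3 = 390·cos16.4° = 374.1; c'Δl = 29.52; W sinα = 110.1
Slice 4: Δl = 2.8/cos27.4° = 3.154 m; N'_4 = 399·cos27.4° = 354.2; c'Δl = 37.21; W sinα = 183.6
Slice 5: Δl = 1.9/cos38.4° = 2.424 m; N'_5 = 216·cos38.4° = 169.3; c'Δl = 28.61; W sinα = 134.2
Slice 6: Δl = 2.3/cos50.0° = 3.578 m; N'_6 = 172·cos50.0° = 110.6; c'Δl = 42.22; W sinα = 131.8
Slice 7: Δl = 1.2/cos62.4° = 2.590 m; N'_7 = 30·cos62.4° = 13.9; c'Δl = 30.56; W sinα = 26.6
Σc'Δl = 229.7 kN/m; ΣN' = 1616.9 kN/m; ΣW sinα = 619.5 kN/m
Resisting = 229.7 + 1616.9·tan25.9° = 229.7 + 785.1 = 1014.8 kN/m
FS = 1014.8 / 619.5 = 1.638

FS = 1.64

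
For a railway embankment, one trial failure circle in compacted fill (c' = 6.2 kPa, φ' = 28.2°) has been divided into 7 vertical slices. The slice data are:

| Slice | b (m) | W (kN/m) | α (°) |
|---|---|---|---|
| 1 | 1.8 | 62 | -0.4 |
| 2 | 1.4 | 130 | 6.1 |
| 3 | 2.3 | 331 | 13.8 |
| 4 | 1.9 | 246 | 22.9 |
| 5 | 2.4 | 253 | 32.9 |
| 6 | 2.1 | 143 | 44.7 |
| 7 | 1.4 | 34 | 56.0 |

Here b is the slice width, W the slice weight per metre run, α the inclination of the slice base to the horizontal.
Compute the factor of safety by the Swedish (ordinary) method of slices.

Ordinary method of slices: FS = Σ[c'·Δl_i + (W_i cosα_i)·tanφ'] / Σ W_i sinα_i, with Δl_i = b_i / cosα_i.
Slice 1: Δl = 1.8/cos(-0.4°) = 1.800 m; N'_1 = 62·cos(-0.4°) = 62.0; c'Δl = 11.16; W sinα = -0.4
Slice 2: Δl = 1.4/cos6.1° = 1.408 m; N'_2 = 130·cos6.1° = 129.3; c'Δl = 8.73; W sinα = 13.8
Slice 3: Δl = 2.3/cos13.8° = 2.368 m; N'_3 = 331·cos13.8° = 321.4; c'Δl = 14.68; W sinα = 79.0
Slice 4: Δl = 1.9/cos22.9° = 2.063 m; N'_4 = 246·cos22.9° = 226.6; c'Δl = 12.79; W sinα = 95.7
Slice 5: Δl = 2.4/cos32.9° = 2.858 m; N'_5 = 253·cos32.9° = 212.4; c'Δl = 17.72; W sinα = 137.4
Slice 6: Δl = 2.1/cos44.7° = 2.954 m; N'_6 = 143·cos44.7° = 101.6; c'Δl = 18.32; W sinα = 100.6
Slice 7: Δl = 1.4/cos56.0° = 2.504 m; N'_7 = 34·cos56.0° = 19.0; c'Δl = 15.52; W sinα = 28.2
Σc'Δl = 98.9 kN/m; ΣN' = 1072.4 kN/m; ΣW sinα = 454.3 kN/m
Resisting = 98.9 + 1072.4·tan28.2° = 98.9 + 575.0 = 673.9 kN/m
FS = 673.9 / 454.3 = 1.484

FS = 1.48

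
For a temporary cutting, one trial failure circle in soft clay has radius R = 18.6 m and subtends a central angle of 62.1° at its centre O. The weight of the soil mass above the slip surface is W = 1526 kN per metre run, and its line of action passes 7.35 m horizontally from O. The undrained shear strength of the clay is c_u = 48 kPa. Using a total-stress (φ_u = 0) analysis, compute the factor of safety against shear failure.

Taking moments about the centre O, the resisting moment is provided by the undrained shear strength acting along the arc:
Arc length L_a = R·θ = 18.6·(62.1°·π/180) = 18.6·1.0838 = 20.16 m
M_R = c_u·L_a·R = 48·20.16·18.6 = 17998.5 kN·m/m
M_D = W·d = 1526·7.35 = 11216.1 kN·m/m
FS = M_R / M_D = 17998.5 / 11216.1 = 1.605

FS = 1.60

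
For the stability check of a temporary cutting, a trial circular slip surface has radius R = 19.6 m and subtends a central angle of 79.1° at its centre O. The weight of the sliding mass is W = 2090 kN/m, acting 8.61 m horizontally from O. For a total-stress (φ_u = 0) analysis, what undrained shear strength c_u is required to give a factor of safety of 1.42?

FS = c_u·L_a·R / (W·d), so c_u = FS·W·d / (L_a·R).
Arc length L_a = R·θ = 19.6·(79.1°·π/180) = 19.6·1.3806 = 27.06 m
c_u = 1.42·2090·8.61 / (27.06·19.6) = 25552.8 / 530.35 = 48.18 kPa

c_u = 48.2 kPa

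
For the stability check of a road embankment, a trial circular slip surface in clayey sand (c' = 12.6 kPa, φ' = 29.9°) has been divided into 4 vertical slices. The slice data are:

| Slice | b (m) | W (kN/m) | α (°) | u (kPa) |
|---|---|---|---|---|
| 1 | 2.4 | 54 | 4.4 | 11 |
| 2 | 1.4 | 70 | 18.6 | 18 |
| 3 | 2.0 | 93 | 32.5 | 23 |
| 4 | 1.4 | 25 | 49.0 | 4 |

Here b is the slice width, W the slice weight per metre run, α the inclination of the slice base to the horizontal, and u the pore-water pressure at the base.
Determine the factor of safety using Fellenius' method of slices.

FS = 1.71

Ordinary method of slices: FS = Σ[c'·Δl_i + (W_i cosα_i − u_i·Δl_i)·tanφ'] / Σ W_i sinα_i, with Δl_i = b_i / cosα_i.
Slice 1: Δl = 2.4/cos4.4° = 2.407 m; N'_1 = 54·cos4.4° − 11·2.407 = 27.4; c'Δl = 30.33; W sinα = 4.1
Slice 2: Δl = 1.4/cos18.6° = 1.477 m; N'_2 = 70·cos18.6° − 18·1.477 = 39.8; c'Δl = 18.61; W sinα = 22.3
Slice 3: Δl = 2.0/cos32.5° = 2.371 m; N'_3 = 93·cos32.5° − 23·2.371 = 23.9; c'Δl = 29.88; W sinα = 50.0
Slice 4: Δl = 1.4/cos49.0° = 2.134 m; N'_4 = 25·cos49.0° − 4·2.134 = 7.9; c'Δl = 26.89; W sinα = 18.9
Σc'Δl = 105.7 kN/m; ΣN' = 98.9 kN/m; ΣW sinα = 95.3 kN/m
Resisting = 105.7 + 98.9·tan29.9° = 105.7 + 56.9 = 162.6 kN/m
FS = 162.6 / 95.3 = 1.706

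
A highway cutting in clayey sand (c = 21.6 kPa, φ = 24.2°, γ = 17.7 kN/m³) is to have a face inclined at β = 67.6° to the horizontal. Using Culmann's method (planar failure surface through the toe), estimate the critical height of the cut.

Culmann's analysis gives the critical failure plane at α_cr = (β + φ)/2 = (67.6 + 24.2)/2 = 45.9°, and the critical height
H_c = (4c/γ) · sinβ cosφ / [1 − cos(β − φ)]
    = (4·21.6/17.7) · sin67.6°·cos24.2° / [1 − cos(43.4°)]
    = 4.881 · 0.9245·0.9121 / [1 − 0.7266]
    = 4.881 · 0.8433 / 0.2734
    = 15.06 m

H_c = 15.06 m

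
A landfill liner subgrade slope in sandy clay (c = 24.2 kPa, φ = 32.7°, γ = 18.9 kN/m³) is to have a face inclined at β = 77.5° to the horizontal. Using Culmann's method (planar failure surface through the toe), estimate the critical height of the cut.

H_c = 14.49 m

Culmann's analysis gives the critical failure plane at α_cr = (β + φ)/2 = (77.5 + 32.7)/2 = 55.1°, and the critical height
H_c = (4c/γ) · sinβ cosφ / [1 − cos(β − φ)]
    = (4·24.2/18.9) · sin77.5°·cos32.7° / [1 − cos(44.8°)]
    = 5.122 · 0.9763·0.8415 / [1 − 0.7096]
    = 5.122 · 0.8216 / 0.2904
    = 14.49 m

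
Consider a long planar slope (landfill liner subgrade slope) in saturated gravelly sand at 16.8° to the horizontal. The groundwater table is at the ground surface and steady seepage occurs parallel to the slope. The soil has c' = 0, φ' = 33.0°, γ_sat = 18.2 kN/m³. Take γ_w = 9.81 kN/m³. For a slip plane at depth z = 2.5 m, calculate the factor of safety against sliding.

With seepage parallel to the slope and the water table at the surface, the effective normal stress on the slip plane uses the buoyant unit weight γ' = γ_sat − γ_w while the driving shear stress uses γ_sat:
FS = [c' + γ' z cos²β tanφ'] / [γ_sat z sinβ cosβ]
(For c' = 0 this reduces to FS = (γ'/γ_sat)·tanφ'/tanβ.)
γ' = 18.2 − 9.81 = 8.39 kN/m³
Numerator = 0.0 + 8.39·2.5·cos²16.8°·tan33.0° = 0.0 + 8.39·2.5·0.9165·0.6494 = 12.483 kPa
Denominator = 18.2·2.5·sin16.8°·cos16.8° = 18.2·2.5·0.2890·0.9573 = 12.590 kPa
FS = 12.483 / 12.590 = 0.992

FS = 0.99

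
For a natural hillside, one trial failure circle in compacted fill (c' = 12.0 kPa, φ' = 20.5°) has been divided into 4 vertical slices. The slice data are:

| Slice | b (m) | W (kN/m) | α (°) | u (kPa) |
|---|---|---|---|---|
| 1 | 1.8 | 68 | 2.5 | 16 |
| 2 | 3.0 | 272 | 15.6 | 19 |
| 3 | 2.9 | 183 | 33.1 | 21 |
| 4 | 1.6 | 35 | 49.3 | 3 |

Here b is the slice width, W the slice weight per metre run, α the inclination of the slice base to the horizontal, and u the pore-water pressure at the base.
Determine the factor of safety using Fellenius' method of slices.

FS = 1.27

Ordinary method of slices: FS = Σ[c'·Δl_i + (W_i cosα_i − u_i·Δl_i)·tanφ'] / Σ W_i sinα_i, with Δl_i = b_i / cosα_i.
Slice 1: Δl = 1.8/cos2.5° = 1.802 m; N'_1 = 68·cos2.5° − 16·1.802 = 39.1; c'Δl = 21.62; W sinα = 3.0
Slice 2: Δl = 3.0/cos15.6° = 3.115 m; N'_2 = 272·cos15.6° − 19·3.115 = 202.8; c'Δl = 37.38; W sinα = 73.1
Slice 3: Δl = 2.9/cos33.1° = 3.462 m; N'_3 = 183·cos33.1° − 21·3.462 = 80.6; c'Δl = 41.54; W sinα = 99.9
Slice 4: Δl = 1.6/cos49.3° = 2.454 m; N'_4 = 35·cos49.3° − 3·2.454 = 15.5; c'Δl = 29.44; W sinα = 26.5
Σc'Δl = 130.0 kN/m; ΣN' = 338.0 kN/m; ΣW sinα = 202.6 kN/m
Resisting = 130.0 + 338.0·tan20.5° = 130.0 + 126.4 = 256.3 kN/m
FS = 256.3 / 202.6 = 1.265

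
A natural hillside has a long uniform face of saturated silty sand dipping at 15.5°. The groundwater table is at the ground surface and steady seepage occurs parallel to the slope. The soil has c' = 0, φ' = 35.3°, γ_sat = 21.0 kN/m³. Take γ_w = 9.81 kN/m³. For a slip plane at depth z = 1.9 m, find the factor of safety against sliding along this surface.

FS = 1.36

With seepage parallel to the slope and the water table at the surface, the effective normal stress on the slip plane uses the buoyant unit weight γ' = γ_sat − γ_w while the driving shear stress uses γ_sat:
FS = [c' + γ' z cos²β tanφ'] / [γ_sat z sinβ cosβ]
(For c' = 0 this reduces to FS = (γ'/γ_sat)·tanφ'/tanβ.)
γ' = 21.0 − 9.81 = 11.19 kN/m³
Numerator = 0.0 + 11.19·1.9·cos²15.5°·tan35.3° = 0.0 + 11.19·1.9·0.9286·0.7080 = 13.979 kPa
Denominator = 21.0·1.9·sin15.5°·cos15.5° = 21.0·1.9·0.2672·0.9636 = 10.275 kPa
FS = 13.979 / 10.275 = 1.360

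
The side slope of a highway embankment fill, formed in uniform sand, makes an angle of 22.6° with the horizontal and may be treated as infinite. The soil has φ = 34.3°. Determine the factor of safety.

FS = 1.64

For a dry cohesionless infinite slope the factor of safety is FS = tanφ / tanβ.
FS = tan34.3° / tan22.6° = 0.6822 / 0.4163 = 1.639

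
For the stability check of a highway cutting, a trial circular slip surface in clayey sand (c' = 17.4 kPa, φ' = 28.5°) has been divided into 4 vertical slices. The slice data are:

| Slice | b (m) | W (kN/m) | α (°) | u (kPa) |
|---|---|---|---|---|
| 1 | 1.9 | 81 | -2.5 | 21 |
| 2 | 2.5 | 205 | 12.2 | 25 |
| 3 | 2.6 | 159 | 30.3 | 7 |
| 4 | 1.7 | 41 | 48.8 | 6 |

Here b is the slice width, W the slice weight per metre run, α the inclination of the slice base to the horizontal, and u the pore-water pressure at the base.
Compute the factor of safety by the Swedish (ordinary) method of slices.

Ordinary method of slices: FS = Σ[c'·Δl_i + (W_i cosα_i − u_i·Δl_i)·tanφ'] / Σ W_i sinα_i, with Δl_i = b_i / cosα_i.
Slice 1: Δl = 1.9/cos(-2.5°) = 1.902 m; N'_1 = 81·cos(-2.5°) − 21·1.902 = 41.0; c'Δl = 33.09; W sinα = -3.5
Slice 2: Δl = 2.5/cos12.2° = 2.558 m; N'_2 = 205·cos12.2° − 25·2.558 = 136.4; c'Δl = 44.51; W sinα = 43.3
Slice 3: Δl = 2.6/cos30.3° = 3.011 m; N'_3 = 159·cos30.3° − 7·3.011 = 116.2; c'Δl = 52.40; W sinα = 80.2
Slice 4: Δl = 1.7/cos48.8° = 2.581 m; N'_4 = 41·cos48.8° − 6·2.581 = 11.5; c'Δl = 44.91; W sinα = 30.8
Σc'Δl = 174.9 kN/m; ΣN' = 305.1 kN/m; ΣW sinα = 150.9 kN/m
Resisting = 174.9 + 305.1·tan28.5° = 174.9 + 165.7 = 340.6 kN/m
FS = 340.6 / 150.9 = 2.258

FS = 2.26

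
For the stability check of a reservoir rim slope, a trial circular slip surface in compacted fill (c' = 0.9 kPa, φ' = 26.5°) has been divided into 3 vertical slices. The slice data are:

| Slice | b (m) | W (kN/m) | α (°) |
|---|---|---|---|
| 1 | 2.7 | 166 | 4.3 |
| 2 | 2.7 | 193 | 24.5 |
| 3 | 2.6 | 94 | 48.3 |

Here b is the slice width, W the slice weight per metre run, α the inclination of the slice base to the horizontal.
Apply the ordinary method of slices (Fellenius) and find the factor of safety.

FS = 1.29

Ordinary method of slices: FS = Σ[c'·Δl_i + (W_i cosα_i)·tanφ'] / Σ W_i sinα_i, with Δl_i = b_i / cosα_i.
Slice 1: Δl = 2.7/cos4.3° = 2.708 m; N'_1 = 166·cos4.3° = 165.5; c'Δl = 2.44; W sinα = 12.4
Slice 2: Δl = 2.7/cos24.5° = 2.967 m; N'_2 = 193·cos24.5° = 175.6; c'Δl = 2.67; W sinα = 80.0
Slice 3: Δl = 2.6/cos48.3° = 3.908 m; N'_3 = 94·cos48.3° = 62.5; c'Δl = 3.52; W sinα = 70.2
Σc'Δl = 8.6 kN/m; ΣN' = 403.7 kN/m; ΣW sinα = 162.7 kN/m
Resisting = 8.6 + 403.7·tan26.5° = 8.6 + 201.3 = 209.9 kN/m
FS = 209.9 / 162.7 = 1.290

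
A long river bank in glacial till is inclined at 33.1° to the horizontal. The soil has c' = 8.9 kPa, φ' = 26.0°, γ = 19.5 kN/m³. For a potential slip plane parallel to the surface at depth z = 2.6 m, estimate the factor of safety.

For an infinite slope with a slip plane parallel to the surface (no pore pressure): FS = [c' + γz cos²β tanφ'] / [γz sinβ cosβ].
γz = 19.5·2.6 = 50.70 kN/m²
Numerator = 8.9 + 50.70·cos²33.1°·tan26.0° = 8.9 + 50.70·0.7018·0.4877 = 26.253 kPa
Denominator = 50.70·sin33.1°·cos33.1° = 50.70·0.5461·0.8377 = 23.194 kPa
FS = 26.253 / 23.194 = 1.132

FS = 1.13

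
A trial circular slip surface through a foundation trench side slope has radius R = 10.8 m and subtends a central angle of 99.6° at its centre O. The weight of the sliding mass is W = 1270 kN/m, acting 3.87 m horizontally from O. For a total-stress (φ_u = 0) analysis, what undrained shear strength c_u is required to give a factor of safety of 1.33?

FS = c_u·L_a·R / (W·d), so c_u = FS·W·d / (L_a·R).
Arc length L_a = R·θ = 10.8·(99.6°·π/180) = 10.8·1.7383 = 18.77 m
c_u = 1.33·1270·3.87 / (18.77·10.8) = 6536.8 / 202.76 = 32.24 kPa

c_u = 32.2 kPa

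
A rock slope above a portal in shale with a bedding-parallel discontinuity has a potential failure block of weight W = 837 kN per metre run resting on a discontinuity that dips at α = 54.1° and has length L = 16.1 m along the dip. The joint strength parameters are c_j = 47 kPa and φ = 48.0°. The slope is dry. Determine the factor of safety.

Resolving the block weight along and normal to the plane and applying the Mohr–Coulomb strength on the joint:
N' = W cosα = 837·cos54.1° = 490.8 kN/m
Driving force T = W sinα = 837·sin54.1° = 678.0 kN/m
Resisting force R = c_j·L + N'·tanφ = 47·16.1 + 490.8·tan48.0° = 756.7 + 545.1 = 1301.8 kN/m
FS = R / T = 1301.8 / 678.0 = 1.920

FS = 1.92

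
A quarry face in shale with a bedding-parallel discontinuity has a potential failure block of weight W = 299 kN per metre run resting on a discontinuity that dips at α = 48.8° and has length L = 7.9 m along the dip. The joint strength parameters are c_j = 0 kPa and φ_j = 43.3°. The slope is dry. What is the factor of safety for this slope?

FS = 0.82

Resolving the block weight along and normal to the plane and applying the Mohr–Coulomb strength on the joint:
N' = W cosα = 299·cos48.8° = 196.9 kN/m
Driving force T = W sinα = 299·sin48.8° = 225.0 kN/m
Resisting force R = c_j·L + N'·tanφ_j = 0·7.9 + 196.9·tan43.3° = 0.0 + 185.6 = 185.6 kN/m
FS = R / T = 185.6 / 225.0 = 0.825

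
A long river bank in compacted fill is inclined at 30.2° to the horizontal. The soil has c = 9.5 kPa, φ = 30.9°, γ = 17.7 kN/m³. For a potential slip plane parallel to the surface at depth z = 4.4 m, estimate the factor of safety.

For an infinite slope with a slip plane parallel to the surface (no pore pressure): FS = [c + γz cos²β tanφ] / [γz sinβ cosβ].
γz = 17.7·4.4 = 77.88 kN/m²
Numerator = 9.5 + 77.88·cos²30.2°·tan30.9° = 9.5 + 77.88·0.7470·0.5985 = 44.316 kPa
Denominator = 77.88·sin30.2°·cos30.2° = 77.88·0.5030·0.8643 = 33.858 kPa
FS = 44.316 / 33.858 = 1.309

FS = 1.31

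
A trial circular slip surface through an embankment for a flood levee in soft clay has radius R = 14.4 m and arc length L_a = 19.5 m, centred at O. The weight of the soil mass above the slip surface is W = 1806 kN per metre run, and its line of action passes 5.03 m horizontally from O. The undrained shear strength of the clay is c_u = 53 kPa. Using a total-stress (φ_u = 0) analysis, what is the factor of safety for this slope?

FS = 1.64

Taking moments about the centre O, the resisting moment is provided by the undrained shear strength acting along the arc:
M_R = c_u·L_a·R = 53·19.50·14.4 = 14882.4 kN·m/m
M_D = W·d = 1806·5.03 = 9084.2 kN·m/m
FS = M_R / M_D = 14882.4 / 9084.2 = 1.638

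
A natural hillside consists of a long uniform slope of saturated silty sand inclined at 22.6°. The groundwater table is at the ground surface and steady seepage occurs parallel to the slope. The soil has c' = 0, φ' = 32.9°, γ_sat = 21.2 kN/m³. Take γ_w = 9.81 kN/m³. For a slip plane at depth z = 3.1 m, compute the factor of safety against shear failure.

With seepage parallel to the slope and the water table at the surface, the effective normal stress on the slip plane uses the buoyant unit weight γ' = γ_sat − γ_w while the driving shear stress uses γ_sat:
FS = [c' + γ' z cos²β tanφ'] / [γ_sat z sinβ cosβ]
(For c' = 0 this reduces to FS = (γ'/γ_sat)·tanφ'/tanβ.)
γ' = 21.2 − 9.81 = 11.39 kN/m³
Numerator = 0.0 + 11.39·3.1·cos²22.6°·tan32.9° = 0.0 + 11.39·3.1·0.8523·0.6469 = 19.469 kPa
Denominator = 21.2·3.1·sin22.6°·cos22.6° = 21.2·3.1·0.3843·0.9232 = 23.316 kPa
FS = 19.469 / 23.316 = 0.835

FS = 0.83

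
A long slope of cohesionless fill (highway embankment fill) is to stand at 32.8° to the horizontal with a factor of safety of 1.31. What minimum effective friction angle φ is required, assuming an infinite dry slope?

φ = 40.2°

FS = tanφ/tanβ ⇒ tanφ = FS · tanβ = 1.31 · tan32.8° = 0.8442
φ = arctan(0.8442) = 40.17°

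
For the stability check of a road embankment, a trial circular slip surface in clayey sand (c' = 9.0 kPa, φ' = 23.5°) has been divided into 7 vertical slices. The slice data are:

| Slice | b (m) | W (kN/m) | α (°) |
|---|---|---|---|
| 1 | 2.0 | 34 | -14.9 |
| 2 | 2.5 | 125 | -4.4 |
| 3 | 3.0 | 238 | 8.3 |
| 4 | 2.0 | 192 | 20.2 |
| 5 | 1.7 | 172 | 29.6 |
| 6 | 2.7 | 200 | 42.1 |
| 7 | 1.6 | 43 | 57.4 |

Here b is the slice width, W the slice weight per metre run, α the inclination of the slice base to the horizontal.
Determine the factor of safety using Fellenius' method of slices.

FS = 1.64

Ordinary method of slices: FS = Σ[c'·Δl_i + (W_i cosα_i)·tanφ'] / Σ W_i sinα_i, with Δl_i = b_i / cosα_i.
Slice 1: Δl = 2.0/cos(-14.9°) = 2.070 m; N'_1 = 34·cos(-14.9°) = 32.9; c'Δl = 18.63; W sinα = -8.7
Slice 2: Δl = 2.5/cos(-4.4°) = 2.507 m; N'_2 = 125·cos(-4.4°) = 124.6; c'Δl = 22.57; W sinα = -9.6
Slice 3: Δl = 3.0/cos8.3° = 3.032 m; N'_3 = 238·cos8.3° = 235.5; c'Δl = 27.29; W sinα = 34.4
Slice 4: Δl = 2.0/cos20.2° = 2.131 m; N'_4 = 192·cos20.2° = 180.2; c'Δl = 19.18; W sinα = 66.3
Slice 5: Δl = 1.7/cos29.6° = 1.955 m; N'_5 = 172·cos29.6° = 149.6; c'Δl = 17.60; W sinα = 85.0
Slice 6: Δl = 2.7/cos42.1° = 3.639 m; N'_6 = 200·cos42.1° = 148.4; c'Δl = 32.75; W sinα = 134.1
Slice 7: Δl = 1.6/cos57.4° = 2.970 m; N'_7 = 43·cos57.4° = 23.2; c'Δl = 26.73; W sinα = 36.2
Σc'Δl = 164.7 kN/m; ΣN' = 894.3 kN/m; ΣW sinα = 337.6 kN/m
Resisting = 164.7 + 894.3·tan23.5° = 164.7 + 388.9 = 553.6 kN/m
FS = 553.6 / 337.6 = 1.640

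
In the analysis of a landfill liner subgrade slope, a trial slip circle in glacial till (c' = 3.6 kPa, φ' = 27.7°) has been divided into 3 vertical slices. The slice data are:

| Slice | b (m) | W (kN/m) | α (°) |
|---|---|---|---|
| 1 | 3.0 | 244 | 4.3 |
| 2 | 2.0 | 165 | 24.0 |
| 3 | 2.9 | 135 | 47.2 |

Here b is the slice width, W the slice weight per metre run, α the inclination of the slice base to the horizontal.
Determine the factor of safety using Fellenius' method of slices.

FS = 1.57

Ordinary method of slices: FS = Σ[c'·Δl_i + (W_i cosα_i)·tanφ'] / Σ W_i sinα_i, with Δl_i = b_i / cosα_i.
Slice 1: Δl = 3.0/cos4.3° = 3.008 m; N'_1 = 244·cos4.3° = 243.3; c'Δl = 10.83; W sinα = 18.3
Slice 2: Δl = 2.0/cos24.0° = 2.189 m; N'_2 = 165·cos24.0° = 150.7; c'Δl = 7.88; W sinα = 67.1
Slice 3: Δl = 2.9/cos47.2° = 4.268 m; N'_3 = 135·cos47.2° = 91.7; c'Δl = 15.37; W sinα = 99.1
Σc'Δl = 34.1 kN/m; ΣN' = 485.8 kN/m; ΣW sinα = 184.5 kN/m
Resisting = 34.1 + 485.8·tan27.7° = 34.1 + 255.0 = 289.1 kN/m
FS = 289.1 / 184.5 = 1.567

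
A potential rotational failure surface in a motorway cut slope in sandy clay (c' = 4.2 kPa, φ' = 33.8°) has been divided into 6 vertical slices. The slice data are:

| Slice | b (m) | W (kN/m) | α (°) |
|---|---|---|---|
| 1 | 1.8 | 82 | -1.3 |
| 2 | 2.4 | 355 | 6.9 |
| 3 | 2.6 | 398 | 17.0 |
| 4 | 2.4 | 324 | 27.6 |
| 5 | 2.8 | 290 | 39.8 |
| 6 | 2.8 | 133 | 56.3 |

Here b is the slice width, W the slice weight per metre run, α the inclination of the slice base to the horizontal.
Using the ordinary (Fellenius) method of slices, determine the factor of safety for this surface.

FS = 1.68

Ordinary method of slices: FS = Σ[c'·Δl_i + (W_i cosα_i)·tanφ'] / Σ W_i sinα_i, with Δl_i = b_i / cosα_i.
Slice 1: Δl = 1.8/cos(-1.3°) = 1.800 m; N'_1 = 82·cos(-1.3°) = 82.0; c'Δl = 7.56; W sinα = -1.9
Slice 2: Δl = 2.4/cos6.9° = 2.418 m; N'_2 = 355·cos6.9° = 352.4; c'Δl = 10.15; W sinα = 42.6
Slice 3: Δl = 2.6/cos17.0° = 2.719 m; N'_3 = 398·cos17.0° = 380.6; c'Δl = 11.42; W sinα = 116.4
Slice 4: Δl = 2.4/cos27.6° = 2.708 m; N'_4 = 324·cos27.6° = 287.1; c'Δl = 11.37; W sinα = 150.1
Slice 5: Δl = 2.8/cos39.8° = 3.644 m; N'_5 = 290·cos39.8° = 222.8; c'Δl = 15.31; W sinα = 185.6
Slice 6: Δl = 2.8/cos56.3° = 5.046 m; N'_6 = 133·cos56.3° = 73.8; c'Δl = 21.20; W sinα = 110.6
Σc'Δl = 77.0 kN/m; ΣN' = 1398.7 kN/m; ΣW sinα = 603.5 kN/m
Resisting = 77.0 + 1398.7·tan33.8° = 77.0 + 936.4 = 1013.4 kN/m
FS = 1013.4 / 603.5 = 1.679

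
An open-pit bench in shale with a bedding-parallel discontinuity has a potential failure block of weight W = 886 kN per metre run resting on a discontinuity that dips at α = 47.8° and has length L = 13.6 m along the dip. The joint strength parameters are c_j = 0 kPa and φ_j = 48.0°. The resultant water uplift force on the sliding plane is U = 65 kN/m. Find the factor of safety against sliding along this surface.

FS = 0.90

Resolving the block weight along and normal to the plane and applying the Mohr–Coulomb strength on the joint:
N' = W cosα − U = 886·cos47.8° − 65 = 530.1 kN/m
Driving force T = W sinα = 886·sin47.8° = 656.4 kN/m
Resisting force R = c_j·L + N'·tanφ_j = 0·13.6 + 530.1·tan48.0° = 0.0 + 588.8 = 588.8 kN/m
FS = R / T = 588.8 / 656.4 = 0.897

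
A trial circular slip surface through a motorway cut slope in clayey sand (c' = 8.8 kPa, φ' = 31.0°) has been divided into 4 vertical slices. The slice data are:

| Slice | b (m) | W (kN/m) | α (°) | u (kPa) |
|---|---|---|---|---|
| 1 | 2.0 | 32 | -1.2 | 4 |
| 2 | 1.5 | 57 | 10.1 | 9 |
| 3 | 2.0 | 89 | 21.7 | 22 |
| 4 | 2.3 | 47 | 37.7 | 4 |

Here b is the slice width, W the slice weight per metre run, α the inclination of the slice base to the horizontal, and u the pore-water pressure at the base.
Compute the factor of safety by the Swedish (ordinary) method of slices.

Ordinary method of slices: FS = Σ[c'·Δl_i + (W_i cosα_i − u_i·Δl_i)·tanφ'] / Σ W_i sinα_i, with Δl_i = b_i / cosα_i.
Slice 1: Δl = 2.0/cos(-1.2°) = 2.000 m; N'_1 = 32·cos(-1.2°) − 4·2.000 = 24.0; c'Δl = 17.60; W sinα = -0.7
Slice 2: Δl = 1.5/cos10.1° = 1.524 m; N'_2 = 57·cos10.1° − 9·1.524 = 42.4; c'Δl = 13.41; W sinα = 10.0
Slice 3: Δl = 2.0/cos21.7° = 2.153 m; N'_3 = 89·cos21.7° − 22·2.153 = 35.3; c'Δl = 18.94; W sinα = 32.9
Slice 4: Δl = 2.3/cos37.7° = 2.907 m; N'_4 = 47·cos37.7° − 4·2.907 = 25.6; c'Δl = 25.58; W sinα = 28.7
Σc'Δl = 75.5 kN/m; ΣN' = 127.3 kN/m; ΣW sinα = 71.0 kN/m
Resisting = 75.5 + 127.3·tan31.0° = 75.5 + 76.5 = 152.0 kN/m
FS = 152.0 / 71.0 = 2.142

FS = 2.14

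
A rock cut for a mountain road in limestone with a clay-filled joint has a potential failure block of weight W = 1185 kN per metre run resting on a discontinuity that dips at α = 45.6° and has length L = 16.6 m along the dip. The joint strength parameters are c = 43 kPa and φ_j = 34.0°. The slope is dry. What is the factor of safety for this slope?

FS = 1.50

Resolving the block weight along and normal to the plane and applying the Mohr–Coulomb strength on the joint:
N' = W cosα = 1185·cos45.6° = 829.1 kN/m
Driving force T = W sinα = 1185·sin45.6° = 846.7 kN/m
Resisting force R = c·L + N'·tanφ_j = 43·16.6 + 829.1·tan34.0° = 713.8 + 559.2 = 1273.0 kN/m
FS = R / T = 1273.0 / 846.7 = 1.504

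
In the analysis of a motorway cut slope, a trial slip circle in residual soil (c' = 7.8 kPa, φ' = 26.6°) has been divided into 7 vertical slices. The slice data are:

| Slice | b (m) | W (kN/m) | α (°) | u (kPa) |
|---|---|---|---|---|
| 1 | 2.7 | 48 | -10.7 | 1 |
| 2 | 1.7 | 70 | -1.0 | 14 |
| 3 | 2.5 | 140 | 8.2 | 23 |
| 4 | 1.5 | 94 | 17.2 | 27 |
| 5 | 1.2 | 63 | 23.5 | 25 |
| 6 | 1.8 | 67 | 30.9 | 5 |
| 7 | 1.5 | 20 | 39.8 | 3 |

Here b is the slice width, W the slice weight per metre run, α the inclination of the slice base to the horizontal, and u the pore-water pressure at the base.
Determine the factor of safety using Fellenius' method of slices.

Ordinary method of slices: FS = Σ[c'·Δl_i + (W_i cosα_i − u_i·Δl_i)·tanφ'] / Σ W_i sinα_i, with Δl_i = b_i / cosα_i.
Slice 1: Δl = 2.7/cos(-10.7°) = 2.748 m; N'_1 = 48·cos(-10.7°) − 1·2.748 = 44.4; c'Δl = 21.43; W sinα = -8.9
Slice 2: Δl = 1.7/cos(-1.0°) = 1.700 m; N'_2 = 70·cos(-1.0°) − 14·1.700 = 46.2; c'Δl = 13.26; W sinα = -1.2
Slice 3: Δl = 2.5/cos8.2° = 2.526 m; N'_3 = 140·cos8.2° − 23·2.526 = 80.5; c'Δl = 19.70; W sinα = 20.0
Slice 4: Δl = 1.5/cos17.2° = 1.570 m; N'_4 = 94·cos17.2° − 27·1.570 = 47.4; c'Δl = 12.25; W sinα = 27.8
Slice 5: Δl = 1.2/cos23.5° = 1.309 m; N'_5 = 63·cos23.5° − 25·1.309 = 25.1; c'Δl = 10.21; W sinα = 25.1
Slice 6: Δl = 1.8/cos30.9° = 2.098 m; N'_6 = 67·cos30.9° − 5·2.098 = 47.0; c'Δl = 16.36; W sinα = 34.4
Slice 7: Δl = 1.5/cos39.8° = 1.952 m; N'_7 = 20·cos39.8° − 3·1.952 = 9.5; c'Δl = 15.23; W sinα = 12.8
Σc'Δl = 108.4 kN/m; ΣN' = 300.0 kN/m; ΣW sinα = 110.0 kN/m
Resisting = 108.4 + 300.0·tan26.6° = 108.4 + 150.3 = 258.7 kN/m
FS = 258.7 / 110.0 = 2.353

FS = 2.35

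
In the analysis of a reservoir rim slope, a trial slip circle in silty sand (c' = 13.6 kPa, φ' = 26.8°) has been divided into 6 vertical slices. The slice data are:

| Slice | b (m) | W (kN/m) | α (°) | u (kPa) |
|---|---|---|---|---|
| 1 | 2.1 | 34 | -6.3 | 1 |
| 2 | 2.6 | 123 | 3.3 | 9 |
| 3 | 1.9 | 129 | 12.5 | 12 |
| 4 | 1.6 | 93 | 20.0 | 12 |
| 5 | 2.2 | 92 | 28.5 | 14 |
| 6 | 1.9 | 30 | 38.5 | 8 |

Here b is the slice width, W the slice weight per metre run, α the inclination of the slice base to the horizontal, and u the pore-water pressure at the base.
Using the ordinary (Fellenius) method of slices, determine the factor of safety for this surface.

Ordinary method of slices: FS = Σ[c'·Δl_i + (W_i cosα_i − u_i·Δl_i)·tanφ'] / Σ W_i sinα_i, with Δl_i = b_i / cosα_i.
Slice 1: Δl = 2.1/cos(-6.3°) = 2.113 m; N'_1 = 34·cos(-6.3°) − 1·2.113 = 31.7; c'Δl = 28.73; W sinα = -3.7
Slice 2: Δl = 2.6/cos3.3° = 2.604 m; N'_2 = 123·cos3.3° − 9·2.604 = 99.4; c'Δl = 35.42; W sinα = 7.1
Slice 3: Δl = 1.9/cos12.5° = 1.946 m; N'_3 = 129·cos12.5° − 12·1.946 = 102.6; c'Δl = 26.47; W sinα = 27.9
Slice 4: Δl = 1.6/cos20.0° = 1.703 m; N'_4 = 93·cos20.0° − 12·1.703 = 67.0; c'Δl = 23.16; W sinα = 31.8
Slice 5: Δl = 2.2/cos28.5° = 2.503 m; N'_5 = 92·cos28.5° − 14·2.503 = 45.8; c'Δl = 34.05; W sinα = 43.9
Slice 6: Δl = 1.9/cos38.5° = 2.428 m; N'_6 = 30·cos38.5° − 8·2.428 = 4.1; c'Δl = 33.02; W sinα = 18.7
Σc'Δl = 180.8 kN/m; ΣN' = 350.4 kN/m; ΣW sinα = 125.7 kN/m
Resisting = 180.8 + 350.4·tan26.8° = 180.8 + 177.0 = 357.9 kN/m
FS = 357.9 / 125.7 = 2.848

FS = 2.85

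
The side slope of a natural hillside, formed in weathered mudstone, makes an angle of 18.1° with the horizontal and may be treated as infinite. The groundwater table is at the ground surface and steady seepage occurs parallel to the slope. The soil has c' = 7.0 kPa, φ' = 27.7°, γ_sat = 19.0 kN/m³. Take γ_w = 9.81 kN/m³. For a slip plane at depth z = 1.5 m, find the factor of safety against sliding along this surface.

FS = 1.61

With seepage parallel to the slope and the water table at the surface, the effective normal stress on the slip plane uses the buoyant unit weight γ' = γ_sat − γ_w while the driving shear stress uses γ_sat:
FS = [c' + γ' z cos²β tanφ'] / [γ_sat z sinβ cosβ]
γ' = 19.0 − 9.81 = 9.19 kN/m³
Numerator = 7.0 + 9.19·1.5·cos²18.1°·tan27.7° = 7.0 + 9.19·1.5·0.9035·0.5250 = 13.539 kPa
Denominator = 19.0·1.5·sin18.1°·cos18.1° = 19.0·1.5·0.3107·0.9505 = 8.416 kPa
FS = 13.539 / 8.416 = 1.609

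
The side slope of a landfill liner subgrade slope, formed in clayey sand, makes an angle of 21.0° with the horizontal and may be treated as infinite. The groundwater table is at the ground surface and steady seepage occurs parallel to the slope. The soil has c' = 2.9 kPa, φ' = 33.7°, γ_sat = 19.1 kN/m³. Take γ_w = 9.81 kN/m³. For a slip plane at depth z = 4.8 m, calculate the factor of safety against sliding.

With seepage parallel to the slope and the water table at the surface, the effective normal stress on the slip plane uses the buoyant unit weight γ' = γ_sat − γ_w while the driving shear stress uses γ_sat:
FS = [c' + γ' z cos²β tanφ'] / [γ_sat z sinβ cosβ]
γ' = 19.1 − 9.81 = 9.29 kN/m³
Numerator = 2.9 + 9.29·4.8·cos²21.0°·tan33.7° = 2.9 + 9.29·4.8·0.8716·0.6669 = 28.820 kPa
Denominator = 19.1·4.8·sin21.0°·cos21.0° = 19.1·4.8·0.3584·0.9336 = 30.673 kPa
FS = 28.820 / 30.673 = 0.940

FS = 0.94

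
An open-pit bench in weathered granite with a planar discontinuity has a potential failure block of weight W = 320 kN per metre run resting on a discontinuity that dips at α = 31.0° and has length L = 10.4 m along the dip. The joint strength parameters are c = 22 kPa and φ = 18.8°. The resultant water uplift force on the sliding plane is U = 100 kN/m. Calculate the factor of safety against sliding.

FS = 1.75

Resolving the block weight along and normal to the plane and applying the Mohr–Coulomb strength on the joint:
N' = W cosα − U = 320·cos31.0° − 100 = 174.3 kN/m
Driving force T = W sinα = 320·sin31.0° = 164.8 kN/m
Resisting force R = c·L + N'·tanφ = 22·10.4 + 174.3·tan18.8° = 228.8 + 59.3 = 288.1 kN/m
FS = R / T = 288.1 / 164.8 = 1.748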